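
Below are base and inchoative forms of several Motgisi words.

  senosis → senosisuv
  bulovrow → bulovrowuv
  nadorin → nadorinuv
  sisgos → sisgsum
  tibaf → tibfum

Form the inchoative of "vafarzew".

vafarzewuv

senosis and sisgos both end in -s yet inflect differently (senosisuv, sisgsum), so the final letter is not what conditions the rule; the number of vowels is.
"vafarzew" has 3 vowels. The stems with 3 vowels (senosis → senosisuv, bulovrow → bulovrowuv, nadorin → nadorinuv) add -uv.
So vafarzew → vafarzewuv.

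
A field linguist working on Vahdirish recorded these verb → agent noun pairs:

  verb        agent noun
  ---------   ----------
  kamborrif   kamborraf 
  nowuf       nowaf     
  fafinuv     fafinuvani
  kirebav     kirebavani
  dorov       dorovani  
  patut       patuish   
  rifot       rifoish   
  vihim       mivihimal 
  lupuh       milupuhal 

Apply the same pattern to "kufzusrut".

kufzusruish

nowuf and fafinuv both have last vowel 'u' yet inflect differently (nowaf, fafinuvani), so the last vowel is not what conditions the rule; the final letter is.
"kufzusrut" ends in -t. The stems ending in -t (patut → patuish, rifot → rifoish) drop the final letter and add -ish.
The other patterns: stems ending in -f change the last vowel to 'a'; stems ending in -v add -ani; stems ending in -h or -m add mi- … -al around the stem.
So kufzusrut → kufzusruish.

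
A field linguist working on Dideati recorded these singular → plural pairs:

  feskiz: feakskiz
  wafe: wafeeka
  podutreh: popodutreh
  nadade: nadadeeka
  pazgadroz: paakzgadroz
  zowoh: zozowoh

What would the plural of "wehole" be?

weholeeka

wafe and podutreh both have last vowel 'e' yet inflect differently (wafeeka, popodutreh), so the last vowel is not what conditions the rule; the final letter is.
"wehole" ends in -e. The stems ending in -e (wafe → wafeeka, nadade → nadadeeka) add -eka.
So wehole → weholeeka.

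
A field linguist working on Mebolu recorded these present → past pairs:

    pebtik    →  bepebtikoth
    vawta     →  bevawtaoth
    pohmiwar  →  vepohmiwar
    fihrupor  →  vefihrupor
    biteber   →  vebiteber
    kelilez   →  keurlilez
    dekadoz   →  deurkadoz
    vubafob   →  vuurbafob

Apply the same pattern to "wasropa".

bewasropaoth

"wasropa" ends in -a. The one such stem in the data (vawta → bevawtaoth) adds be- … -oth around the stem, so the same rule applies.
The other patterns: stems ending in -r add the prefix ve-; stems ending in -b or -z insert -ur- after the first vowel.
So wasropa → bewasropaoth.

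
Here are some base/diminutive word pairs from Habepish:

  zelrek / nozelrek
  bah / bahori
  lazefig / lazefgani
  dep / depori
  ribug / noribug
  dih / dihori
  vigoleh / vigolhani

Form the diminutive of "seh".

ribug and lazefig both end in -g yet inflect differently (noribug, lazefgani), so the final letter is not what conditions the rule; the number of vowels is.
"seh" has 1 vowel. The stems with 1 vowel (bah → bahori, dep → depori, dih → dihori) add -ori.
The other patterns: stems with 2 vowels add the prefix no-; stems with 3 vowels delete the last vowel and add -ani.
So seh → sehori.

sehori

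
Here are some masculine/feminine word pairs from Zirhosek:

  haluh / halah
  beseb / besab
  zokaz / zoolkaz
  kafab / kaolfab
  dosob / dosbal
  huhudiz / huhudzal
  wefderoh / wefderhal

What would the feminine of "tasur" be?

tasar

beseb and kafab both end in -b yet inflect differently (besab, kaolfab), so the final letter is not what conditions the rule; the last vowel is.
"tasur" has last vowel 'u'. The one such stem in the data (haluh → halah) changes the last vowel to 'a' (as does beseb), so the same rule applies.
The other patterns: stems whose last vowel is 'a' insert -ol- after the first vowel; stems whose last vowel is 'i' or 'o' delete the last vowel and add -al.
So tasur → tasar.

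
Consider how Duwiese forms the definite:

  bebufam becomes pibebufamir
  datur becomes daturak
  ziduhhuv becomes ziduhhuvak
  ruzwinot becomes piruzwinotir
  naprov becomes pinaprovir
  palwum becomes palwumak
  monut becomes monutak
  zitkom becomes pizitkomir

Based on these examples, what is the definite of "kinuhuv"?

monut and ruzwinot both end in -t yet inflect differently (monutak, piruzwinotir), so the final letter is not what conditions the rule; the last vowel is.
"kinuhuv" has last vowel 'u'. The stems whose last vowel is 'u' (palwum → palwumak, ziduhhuv → ziduhhuvak, monut → monutak) add -ak.
The other pattern: stems whose last vowel is 'a' or 'o' add pi- … -ir around the stem.
So kinuhuv → kinuhuvak.

kinuhuvak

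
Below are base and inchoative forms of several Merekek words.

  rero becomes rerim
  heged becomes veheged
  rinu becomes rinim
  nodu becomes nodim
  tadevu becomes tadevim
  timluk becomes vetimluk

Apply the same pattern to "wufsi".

"wufsi" ends in a vowel. The stems ending in a vowel (nodu → nodim, rero → rerim, rinu → rinim) drop the final letter and add -im.
So wufsi → wufsim.

wufsim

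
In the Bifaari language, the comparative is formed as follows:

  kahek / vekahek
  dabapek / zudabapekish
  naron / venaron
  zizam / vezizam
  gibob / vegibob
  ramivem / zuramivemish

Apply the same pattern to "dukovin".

"dukovin" has 3 vowels. The stems with 3 vowels (ramivem → zuramivemish, dabapek → zudabapekish) add zu- … -ish around the stem.
The other pattern: stems with 2 vowels add the prefix ve-.
So dukovin → zudukovinish.

zudukovinish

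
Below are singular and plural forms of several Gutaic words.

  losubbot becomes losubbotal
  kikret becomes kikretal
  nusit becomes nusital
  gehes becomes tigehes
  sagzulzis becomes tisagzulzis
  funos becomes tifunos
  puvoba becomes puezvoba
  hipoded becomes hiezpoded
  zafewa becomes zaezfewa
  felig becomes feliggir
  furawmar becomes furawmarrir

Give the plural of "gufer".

kikret and gehes both have last vowel 'e' yet inflect differently (kikretal, tigehes), so the last vowel is not what conditions the rule; the final letter is.
"gufer" ends in -r. The one such stem in the data (furawmar → furawmarrir) doubles the final consonant and adds -ir (as does felig), so the same rule applies.
The other patterns: stems ending in -t add -al; stems ending in -s add the prefix ti-; stems ending in -a or -d insert -ez- after the first vowel.
So gufer → guferrir.

guferrir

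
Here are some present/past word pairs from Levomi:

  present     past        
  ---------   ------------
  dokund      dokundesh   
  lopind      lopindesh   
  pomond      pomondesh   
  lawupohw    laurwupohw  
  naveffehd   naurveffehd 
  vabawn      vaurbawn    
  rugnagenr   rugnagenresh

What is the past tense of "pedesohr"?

dokund and naveffehd both end in -d yet inflect differently (dokundesh, naurveffehd), so the final letter is not what conditions the rule; the second-to-last letter is.
"pedesohr" has second-to-last letter 'h'. The stems whose second-to-last letter is 'h' (naveffehd → naurveffehd, lawupohw → laurwupohw) insert -ur- after the first vowel.
The other pattern: stems whose second-to-last letter is 'n' add -esh.
So pedesohr → peurdesohr.

peurdesohr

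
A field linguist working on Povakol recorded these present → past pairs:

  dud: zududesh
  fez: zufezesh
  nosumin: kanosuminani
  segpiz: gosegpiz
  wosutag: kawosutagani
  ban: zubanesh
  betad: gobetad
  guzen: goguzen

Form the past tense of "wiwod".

gowiwod

fez and segpiz both end in -z yet inflect differently (zufezesh, gosegpiz), so the final letter is not what conditions the rule; the number of vowels is.
"wiwod" has 2 vowels. The stems with 2 vowels (segpiz → gosegpiz, betad → gobetad, guzen → goguzen) add the prefix go-.
So wiwod → gowiwod.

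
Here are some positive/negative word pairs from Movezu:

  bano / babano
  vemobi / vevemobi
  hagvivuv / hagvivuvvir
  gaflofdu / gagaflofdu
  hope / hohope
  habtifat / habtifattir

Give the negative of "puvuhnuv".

puvuhnuvvir

gaflofdu and hagvivuv both have last vowel 'u' yet inflect differently (gagaflofdu, hagvivuvvir), so the last vowel is not what conditions the rule; whether the stem ends in a vowel or a consonant is.
"puvuhnuv" ends in a consonant. The stems ending in a consonant (hagvivuv → hagvivuvvir, habtifat → habtifattir) double the final consonant and add -ir.
The other pattern: stems ending in a vowel repeat the first consonant+vowel as a prefix.
So puvuhnuv → puvuhnuvvir.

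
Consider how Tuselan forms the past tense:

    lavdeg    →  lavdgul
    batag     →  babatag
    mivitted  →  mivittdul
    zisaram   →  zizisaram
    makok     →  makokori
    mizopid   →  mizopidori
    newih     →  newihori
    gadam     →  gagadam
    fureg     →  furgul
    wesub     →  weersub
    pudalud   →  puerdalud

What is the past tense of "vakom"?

mivitted and pudalud both end in -d yet inflect differently (mivittdul, puerdalud), so the final letter is not what conditions the rule; the last vowel is.
"vakom" has last vowel 'o'. The one such stem in the data (makok → makokori) adds -ori, so the same rule applies.
So vakom → vakomori.

vakomori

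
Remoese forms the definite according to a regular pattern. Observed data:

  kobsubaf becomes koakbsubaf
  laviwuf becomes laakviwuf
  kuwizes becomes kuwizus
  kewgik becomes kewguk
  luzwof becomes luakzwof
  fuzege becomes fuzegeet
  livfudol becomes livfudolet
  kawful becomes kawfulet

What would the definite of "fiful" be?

luzwof and livfudol both have last vowel 'o' yet inflect differently (luakzwof, livfudolet), so the last vowel is not what conditions the rule; the final letter is.
"fiful" ends in -l. The stems ending in -l (livfudol → livfudolet, kawful → kawfulet) add -et.
The other patterns: stems ending in -f insert -ak- after the first vowel; stems ending in -k or -s change the last vowel to 'u'.
So fiful → fifulet.

fifulet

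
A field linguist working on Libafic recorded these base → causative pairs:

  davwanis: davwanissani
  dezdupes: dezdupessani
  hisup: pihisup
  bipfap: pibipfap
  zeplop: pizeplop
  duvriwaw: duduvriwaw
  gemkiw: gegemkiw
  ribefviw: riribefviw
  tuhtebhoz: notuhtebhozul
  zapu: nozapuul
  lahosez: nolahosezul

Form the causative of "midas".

midassani

bipfap and duvriwaw both have last vowel 'a' yet inflect differently (pibipfap, duduvriwaw), so the last vowel is not what conditions the rule; the final letter is.
"midas" ends in -s. The stems ending in -s (davwanis → davwanissani, dezdupes → dezdupessani) double the final consonant and add -ani.
So midas → midassani.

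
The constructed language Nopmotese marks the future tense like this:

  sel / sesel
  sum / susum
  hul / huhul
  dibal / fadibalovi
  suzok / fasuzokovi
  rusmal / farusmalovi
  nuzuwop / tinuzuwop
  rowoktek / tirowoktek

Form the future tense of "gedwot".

fagedwotovi

sel and dibal both end in -l yet inflect differently (sesel, fadibalovi), so the final letter is not what conditions the rule; the number of vowels is.
"gedwot" has 2 vowels. The stems with 2 vowels (dibal → fadibalovi, suzok → fasuzokovi, rusmal → farusmalovi) add fa- … -ovi around the stem.
The other patterns: stems with 1 vowel repeat the first consonant+vowel as a prefix; stems with 3 vowels add the prefix ti-.
So gedwot → fagedwotovi.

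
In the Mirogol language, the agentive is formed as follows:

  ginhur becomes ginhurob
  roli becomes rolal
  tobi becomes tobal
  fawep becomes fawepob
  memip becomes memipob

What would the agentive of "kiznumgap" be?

memip and tobi both have last vowel 'i' yet inflect differently (memipob, tobal), so the last vowel is not what conditions the rule; whether the stem ends in a vowel or a consonant is.
"kiznumgap" ends in a consonant. The stems ending in a consonant (fawep → fawepob, ginhur → ginhurob, memip → memipob) add -ob.
The other pattern: stems ending in a vowel drop the final letter and add -al.
So kiznumgap → kiznumgapob.

kiznumgapob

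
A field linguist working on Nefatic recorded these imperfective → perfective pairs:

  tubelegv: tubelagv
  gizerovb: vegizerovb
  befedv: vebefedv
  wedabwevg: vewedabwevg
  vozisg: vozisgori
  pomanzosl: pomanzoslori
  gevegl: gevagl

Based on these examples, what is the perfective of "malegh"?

malagh

pomanzosl and gevegl both end in -l yet inflect differently (pomanzoslori, gevagl), so the final letter is not what conditions the rule; the second-to-last letter is.
"malegh" has second-to-last letter 'g'. The stems whose second-to-last letter is 'g' (tubelegv → tubelagv, gevegl → gevagl) change the last vowel to 'a'.
So malegh → malagh.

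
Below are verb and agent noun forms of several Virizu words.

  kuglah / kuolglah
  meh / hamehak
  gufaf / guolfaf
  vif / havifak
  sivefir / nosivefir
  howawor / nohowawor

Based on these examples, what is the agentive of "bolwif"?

"bolwif" has 2 vowels. The stems with 2 vowels (kuglah → kuolglah, gufaf → guolfaf) insert -ol- after the first vowel.
So bolwif → boollwif.

boollwif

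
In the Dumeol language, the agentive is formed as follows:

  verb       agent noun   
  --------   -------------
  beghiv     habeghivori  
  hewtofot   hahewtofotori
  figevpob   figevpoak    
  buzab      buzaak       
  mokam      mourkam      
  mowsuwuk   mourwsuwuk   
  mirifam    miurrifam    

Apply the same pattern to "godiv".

hewtofot and figevpob both have last vowel 'o' yet inflect differently (hahewtofotori, figevpoak), so the last vowel is not what conditions the rule; the final letter is.
"godiv" ends in -v. The one such stem in the data (beghiv → habeghivori) adds ha- … -ori around the stem, so the same rule applies.
So godiv → hagodivori.

hagodivori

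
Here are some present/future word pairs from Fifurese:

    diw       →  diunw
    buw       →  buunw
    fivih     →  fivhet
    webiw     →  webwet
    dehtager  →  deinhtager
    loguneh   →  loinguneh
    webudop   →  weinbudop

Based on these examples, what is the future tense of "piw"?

diw and webiw both end in -w yet inflect differently (diunw, webwet), so the final letter is not what conditions the rule; the number of vowels is.
"piw" has 1 vowel. The stems with 1 vowel (diw → diunw, buw → buunw) insert -un- after the first vowel.
The other patterns: stems with 2 vowels delete the last vowel and add -et; stems with 3 vowels insert -in- after the first vowel.
So piw → piunw.

piunw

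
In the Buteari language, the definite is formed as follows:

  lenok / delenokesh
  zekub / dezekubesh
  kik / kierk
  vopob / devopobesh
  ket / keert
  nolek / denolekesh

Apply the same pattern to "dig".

kik and lenok both end in -k yet inflect differently (kierk, delenokesh), so the final letter is not what conditions the rule; the number of vowels is.
"dig" has 1 vowel. The stems with 1 vowel (ket → keert, kik → kierk) insert -er- after the first vowel.
So dig → dierg.

dierg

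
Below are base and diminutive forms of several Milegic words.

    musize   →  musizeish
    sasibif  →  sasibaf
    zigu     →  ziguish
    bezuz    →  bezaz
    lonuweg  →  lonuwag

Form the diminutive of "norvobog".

norvobag

lonuweg and musize both have last vowel 'e' yet inflect differently (lonuwag, musizeish), so the last vowel is not what conditions the rule; whether the stem ends in a vowel or a consonant is.
"norvobog" ends in a consonant. The stems ending in a consonant (bezuz → bezaz, lonuweg → lonuwag, sasibif → sasibaf) change the last vowel to 'a'.
The other pattern: stems ending in a vowel add -ish.
So norvobog → norvobag.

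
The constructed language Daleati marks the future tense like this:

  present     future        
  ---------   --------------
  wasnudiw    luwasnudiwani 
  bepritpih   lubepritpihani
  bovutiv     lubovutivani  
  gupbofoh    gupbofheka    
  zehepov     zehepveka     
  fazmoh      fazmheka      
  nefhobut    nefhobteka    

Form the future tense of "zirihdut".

bepritpih and fazmoh both end in -h yet inflect differently (lubepritpihani, fazmheka), so the final letter is not what conditions the rule; the last vowel is.
"zirihdut" has last vowel 'u'. The one such stem in the data (nefhobut → nefhobteka) deletes the last vowel and adds -eka (as do fazmoh, zehepov), so the same rule applies.
So zirihdut → zirihdteka.

zirihdteka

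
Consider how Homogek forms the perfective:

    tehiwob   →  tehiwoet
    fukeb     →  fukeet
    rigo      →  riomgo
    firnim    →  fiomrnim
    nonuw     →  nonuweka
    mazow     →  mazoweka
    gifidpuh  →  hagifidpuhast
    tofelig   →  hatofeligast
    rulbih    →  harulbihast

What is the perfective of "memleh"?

"memleh" ends in -h. The stems ending in -h (gifidpuh → hagifidpuhast, rulbih → harulbihast) add ha- … -ast around the stem.
So memleh → hamemlehast.

hamemlehast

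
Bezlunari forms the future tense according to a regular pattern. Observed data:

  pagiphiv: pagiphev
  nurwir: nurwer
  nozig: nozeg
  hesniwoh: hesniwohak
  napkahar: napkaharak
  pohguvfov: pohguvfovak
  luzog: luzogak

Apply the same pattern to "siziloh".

sizilohak

nozig and luzog both end in -g yet inflect differently (nozeg, luzogak), so the final letter is not what conditions the rule; the last vowel is.
"siziloh" has last vowel 'o'. The stems whose last vowel is 'o' (luzog → luzogak, hesniwoh → hesniwohak, pohguvfov → pohguvfovak) add -ak.
So siziloh → sizilohak.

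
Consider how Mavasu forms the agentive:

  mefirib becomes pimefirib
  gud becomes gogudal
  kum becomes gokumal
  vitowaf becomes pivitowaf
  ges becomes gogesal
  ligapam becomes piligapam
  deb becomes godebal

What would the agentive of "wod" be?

gowodal

deb and mefirib both end in -b yet inflect differently (godebal, pimefirib), so the final letter is not what conditions the rule; the number of vowels is.
"wod" has 1 vowel. The stems with 1 vowel (ges → gogesal, deb → godebal, gud → gogudal) add go- … -al around the stem.
So wod → gowodal.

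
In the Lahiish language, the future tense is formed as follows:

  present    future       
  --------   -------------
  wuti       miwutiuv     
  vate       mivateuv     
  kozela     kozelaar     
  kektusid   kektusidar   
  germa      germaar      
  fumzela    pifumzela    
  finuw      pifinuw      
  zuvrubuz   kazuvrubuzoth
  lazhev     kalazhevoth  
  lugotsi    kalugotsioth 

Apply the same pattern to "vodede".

kozela and fumzela both end in -a yet inflect differently (kozelaar, pifumzela), so the final letter is not what conditions the rule; the first letter is.
"vodede" begins with v-. The one such stem in the data (vate → mivateuv) adds mi- … -uv around the stem, so the same rule applies.
The other patterns: stems beginning with g- or k- add -ar; stems beginning with f- add the prefix pi-; stems beginning with l- or z- add ka- … -oth around the stem.
So vodede → mivodedeuv.

mivodedeuv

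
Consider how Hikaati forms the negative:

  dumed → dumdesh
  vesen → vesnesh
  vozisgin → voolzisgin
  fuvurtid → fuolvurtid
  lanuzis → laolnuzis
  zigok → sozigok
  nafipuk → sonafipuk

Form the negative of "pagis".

paolgis

"pagis" has last vowel 'i'. The stems whose last vowel is 'i' (vozisgin → voolzisgin, fuvurtid → fuolvurtid, lanuzis → laolnuzis) insert -ol- after the first vowel.
The other patterns: stems whose last vowel is 'e' delete the last vowel and add -esh; stems whose last vowel is 'o' or 'u' add the prefix so-.
So pagis → paolgis.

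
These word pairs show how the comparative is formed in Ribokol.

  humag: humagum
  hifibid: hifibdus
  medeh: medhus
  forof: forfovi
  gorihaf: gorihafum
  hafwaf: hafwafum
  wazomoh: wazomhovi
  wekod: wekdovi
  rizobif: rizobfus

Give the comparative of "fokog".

hafwaf and forof both end in -f yet inflect differently (hafwafum, forfovi), so the final letter is not what conditions the rule; the last vowel is.
"fokog" has last vowel 'o'. The stems whose last vowel is 'o' (wazomoh → wazomhovi, forof → forfovi, wekod → wekdovi) delete the last vowel and add -ovi.
The other patterns: stems whose last vowel is 'a' add -um; stems whose last vowel is 'e' or 'i' delete the last vowel and add -us.
So fokog → fokgovi.

fokgovi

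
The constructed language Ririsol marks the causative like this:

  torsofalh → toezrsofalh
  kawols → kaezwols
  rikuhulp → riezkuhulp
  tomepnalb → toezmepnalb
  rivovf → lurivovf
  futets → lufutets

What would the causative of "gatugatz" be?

lugatugatz

kawols and futets both end in -s yet inflect differently (kaezwols, lufutets), so the final letter is not what conditions the rule; the second-to-last letter is.
"gatugatz" has second-to-last letter 't'. The one such stem in the data (futets → lufutets) adds the prefix lu-, so the same rule applies.
The other pattern: stems whose second-to-last letter is 'l' insert -ez- after the first vowel.
So gatugatz → lugatugatz.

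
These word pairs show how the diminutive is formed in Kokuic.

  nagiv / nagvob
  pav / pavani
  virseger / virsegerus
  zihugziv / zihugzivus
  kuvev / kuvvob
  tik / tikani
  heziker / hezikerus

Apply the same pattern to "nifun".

pav and nagiv both end in -v yet inflect differently (pavani, nagvob), so the final letter is not what conditions the rule; the number of vowels is.
"nifun" has 2 vowels. The stems with 2 vowels (nagiv → nagvob, kuvev → kuvvob) delete the last vowel and add -ob.
So nifun → nifnob.

nifnob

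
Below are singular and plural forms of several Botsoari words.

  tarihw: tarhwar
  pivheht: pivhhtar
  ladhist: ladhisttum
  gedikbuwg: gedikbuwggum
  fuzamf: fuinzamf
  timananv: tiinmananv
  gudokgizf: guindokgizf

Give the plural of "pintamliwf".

pintamliwffum

"pintamliwf" has second-to-last letter 'w'. The one such stem in the data (gedikbuwg → gedikbuwggum) doubles the final consonant and adds -um (as does ladhist), so the same rule applies.
So pintamliwf → pintamliwffum.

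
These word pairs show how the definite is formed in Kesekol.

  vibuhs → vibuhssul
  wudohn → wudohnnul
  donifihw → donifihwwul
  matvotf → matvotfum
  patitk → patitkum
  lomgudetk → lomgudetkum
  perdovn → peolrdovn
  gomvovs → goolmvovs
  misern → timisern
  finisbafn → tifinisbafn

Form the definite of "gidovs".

gioldovs

wudohn and perdovn both end in -n yet inflect differently (wudohnnul, peolrdovn), so the final letter is not what conditions the rule; the second-to-last letter is.
"gidovs" has second-to-last letter 'v'. The stems whose second-to-last letter is 'v' (perdovn → peolrdovn, gomvovs → goolmvovs) insert -ol- after the first vowel.
So gidovs → gioldovs.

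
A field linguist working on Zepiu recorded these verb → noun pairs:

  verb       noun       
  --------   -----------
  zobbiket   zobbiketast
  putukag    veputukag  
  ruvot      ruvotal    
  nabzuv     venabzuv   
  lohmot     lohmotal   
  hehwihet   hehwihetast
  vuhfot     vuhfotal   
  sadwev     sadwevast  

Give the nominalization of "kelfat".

vuhfot and zobbiket both end in -t yet inflect differently (vuhfotal, zobbiketast), so the final letter is not what conditions the rule; the last vowel is.
"kelfat" has last vowel 'a'. The one such stem in the data (putukag → veputukag) adds the prefix ve-, so the same rule applies.
So kelfat → vekelfat.

vekelfat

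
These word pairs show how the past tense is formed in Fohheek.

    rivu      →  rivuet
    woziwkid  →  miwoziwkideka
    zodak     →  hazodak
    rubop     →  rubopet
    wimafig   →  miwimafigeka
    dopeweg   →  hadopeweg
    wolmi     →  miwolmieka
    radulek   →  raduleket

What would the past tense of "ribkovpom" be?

ribkovpomet

"ribkovpom" begins with r-. The stems beginning with r- (rivu → rivuet, rubop → rubopet, radulek → raduleket) add -et.
The other patterns: stems beginning with w- add mi- … -eka around the stem; stems beginning with d- or z- add the prefix ha-.
So ribkovpom → ribkovpomet.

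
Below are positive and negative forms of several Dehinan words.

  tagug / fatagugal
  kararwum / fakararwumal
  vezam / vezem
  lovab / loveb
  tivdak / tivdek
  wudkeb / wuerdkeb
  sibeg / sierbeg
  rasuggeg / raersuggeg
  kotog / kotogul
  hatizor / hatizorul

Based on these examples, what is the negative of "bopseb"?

"bopseb" has last vowel 'e'. The stems whose last vowel is 'e' (wudkeb → wuerdkeb, sibeg → sierbeg, rasuggeg → raersuggeg) insert -er- after the first vowel.
The other patterns: stems whose last vowel is 'u' add fa- … -al around the stem; stems whose last vowel is 'a' change the last vowel to 'e'; stems whose last vowel is 'o' add -ul.
So bopseb → boerpseb.

boerpseb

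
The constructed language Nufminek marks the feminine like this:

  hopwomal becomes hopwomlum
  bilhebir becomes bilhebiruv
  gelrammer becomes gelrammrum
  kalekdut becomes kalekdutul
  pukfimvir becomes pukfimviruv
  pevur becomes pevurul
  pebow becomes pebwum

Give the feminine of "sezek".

pevur and pukfimvir both end in -r yet inflect differently (pevurul, pukfimviruv), so the final letter is not what conditions the rule; the last vowel is.
"sezek" has last vowel 'e'. The one such stem in the data (gelrammer → gelrammrum) deletes the last vowel and adds -um (as do pebow, hopwomal), so the same rule applies.
The other patterns: stems whose last vowel is 'u' add -ul; stems whose last vowel is 'i' add -uv.
So sezek → sezkum.

sezkum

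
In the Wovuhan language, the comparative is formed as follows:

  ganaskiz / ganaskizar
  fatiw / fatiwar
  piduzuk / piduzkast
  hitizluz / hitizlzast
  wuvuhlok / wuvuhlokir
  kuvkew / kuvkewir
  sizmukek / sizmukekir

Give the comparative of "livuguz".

ganaskiz and hitizluz both end in -z yet inflect differently (ganaskizar, hitizlzast), so the final letter is not what conditions the rule; the last vowel is.
"livuguz" has last vowel 'u'. The stems whose last vowel is 'u' (piduzuk → piduzkast, hitizluz → hitizlzast) delete the last vowel and add -ast.
The other patterns: stems whose last vowel is 'i' add -ar; stems whose last vowel is 'e' or 'o' add -ir.
So livuguz → livugzast.

livugzast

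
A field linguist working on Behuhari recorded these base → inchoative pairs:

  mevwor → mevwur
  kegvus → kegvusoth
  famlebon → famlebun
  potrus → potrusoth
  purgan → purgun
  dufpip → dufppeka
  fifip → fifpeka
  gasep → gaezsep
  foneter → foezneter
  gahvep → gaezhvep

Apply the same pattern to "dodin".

"dodin" has last vowel 'i'. The stems whose last vowel is 'i' (dufpip → dufppeka, fifip → fifpeka) delete the last vowel and add -eka.
The other patterns: stems whose last vowel is 'u' add -oth; stems whose last vowel is 'e' insert -ez- after the first vowel; stems whose last vowel is 'a' or 'o' change the last vowel to 'u'.
So dodin → dodneka.

dodneka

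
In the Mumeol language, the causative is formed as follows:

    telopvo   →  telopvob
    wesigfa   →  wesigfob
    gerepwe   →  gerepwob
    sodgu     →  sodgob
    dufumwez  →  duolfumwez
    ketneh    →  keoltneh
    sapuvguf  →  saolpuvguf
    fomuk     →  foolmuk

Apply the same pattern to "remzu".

"remzu" ends in a vowel. The stems ending in a vowel (sodgu → sodgob, telopvo → telopvob, gerepwe → gerepwob) drop the final letter and add -ob.
So remzu → remzob.

remzob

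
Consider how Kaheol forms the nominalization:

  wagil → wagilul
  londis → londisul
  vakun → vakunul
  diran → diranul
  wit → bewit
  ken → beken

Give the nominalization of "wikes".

wikesul

"wikes" has 2 vowels. The stems with 2 vowels (wagil → wagilul, londis → londisul, vakun → vakunul) add -ul.
The other pattern: stems with 1 vowel add the prefix be-.
So wikes → wikesul.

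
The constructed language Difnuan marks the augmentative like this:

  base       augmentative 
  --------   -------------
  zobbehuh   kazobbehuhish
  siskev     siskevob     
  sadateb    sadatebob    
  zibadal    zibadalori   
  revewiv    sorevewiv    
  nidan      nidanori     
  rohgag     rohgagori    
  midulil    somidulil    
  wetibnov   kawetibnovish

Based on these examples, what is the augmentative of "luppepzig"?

soluppepzig

midulil and zibadal both end in -l yet inflect differently (somidulil, zibadalori), so the final letter is not what conditions the rule; the last vowel is.
"luppepzig" has last vowel 'i'. The stems whose last vowel is 'i' (revewiv → sorevewiv, midulil → somidulil) add the prefix so-.
The other patterns: stems whose last vowel is 'a' add -ori; stems whose last vowel is 'e' add -ob; stems whose last vowel is 'o' or 'u' add ka- … -ish around the stem.
So luppepzig → soluppepzig.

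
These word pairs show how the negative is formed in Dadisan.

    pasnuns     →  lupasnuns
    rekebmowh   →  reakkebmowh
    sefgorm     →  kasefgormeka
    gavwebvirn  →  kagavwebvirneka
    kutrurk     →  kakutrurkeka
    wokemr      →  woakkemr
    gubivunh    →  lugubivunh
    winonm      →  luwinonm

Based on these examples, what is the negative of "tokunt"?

"tokunt" has second-to-last letter 'n'. The stems whose second-to-last letter is 'n' (pasnuns → lupasnuns, winonm → luwinonm, gubivunh → lugubivunh) add the prefix lu-.
The other patterns: stems whose second-to-last letter is 'r' add ka- … -eka around the stem; stems whose second-to-last letter is 'm' or 'w' insert -ak- after the first vowel.
So tokunt → lutokunt.

lutokunt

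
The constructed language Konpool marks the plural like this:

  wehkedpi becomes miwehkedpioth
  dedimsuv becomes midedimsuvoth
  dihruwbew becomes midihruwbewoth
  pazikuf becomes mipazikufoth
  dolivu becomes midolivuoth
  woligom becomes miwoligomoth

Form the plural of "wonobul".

Every pair shown (wehkedpi → miwehkedpioth, dedimsuv → midedimsuvoth, dihruwbew → midihruwbewoth, …) follows the same rule: add mi- … -oth around the stem.
So wonobul → miwonobuloth.

miwonobuloth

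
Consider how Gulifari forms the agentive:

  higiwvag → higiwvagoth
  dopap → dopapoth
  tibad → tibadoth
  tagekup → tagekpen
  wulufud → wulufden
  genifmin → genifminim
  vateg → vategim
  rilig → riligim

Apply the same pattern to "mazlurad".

mazluradoth

dopap and tagekup both end in -p yet inflect differently (dopapoth, tagekpen), so the final letter is not what conditions the rule; the last vowel is.
"mazlurad" has last vowel 'a'. The stems whose last vowel is 'a' (higiwvag → higiwvagoth, dopap → dopapoth, tibad → tibadoth) add -oth.
The other patterns: stems whose last vowel is 'u' delete the last vowel and add -en; stems whose last vowel is 'e' or 'i' add -im.
So mazlurad → mazluradoth.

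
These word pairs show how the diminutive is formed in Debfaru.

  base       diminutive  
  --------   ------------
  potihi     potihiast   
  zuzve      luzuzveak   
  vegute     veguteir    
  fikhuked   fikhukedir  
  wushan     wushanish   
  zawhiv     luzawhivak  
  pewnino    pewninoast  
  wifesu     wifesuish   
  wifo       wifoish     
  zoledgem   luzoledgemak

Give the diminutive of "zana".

wifo and pewnino both end in -o yet inflect differently (wifoish, pewninoast), so the final letter is not what conditions the rule; the first letter is.
"zana" begins with z-. The stems beginning with z- (zoledgem → luzoledgemak, zawhiv → luzawhivak, zuzve → luzuzveak) add lu- … -ak around the stem.
So zana → luzanaak.

luzanaak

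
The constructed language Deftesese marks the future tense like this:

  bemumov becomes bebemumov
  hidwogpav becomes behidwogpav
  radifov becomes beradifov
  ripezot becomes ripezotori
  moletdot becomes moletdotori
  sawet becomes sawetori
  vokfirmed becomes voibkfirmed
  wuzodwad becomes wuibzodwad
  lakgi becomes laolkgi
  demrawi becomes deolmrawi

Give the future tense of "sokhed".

soibkhed

"sokhed" ends in -d. The stems ending in -d (vokfirmed → voibkfirmed, wuzodwad → wuibzodwad) insert -ib- after the first vowel.
So sokhed → soibkhed.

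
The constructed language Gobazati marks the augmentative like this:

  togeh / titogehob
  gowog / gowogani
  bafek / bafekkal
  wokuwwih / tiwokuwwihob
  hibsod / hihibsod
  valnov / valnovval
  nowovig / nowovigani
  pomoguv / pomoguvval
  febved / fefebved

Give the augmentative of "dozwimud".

"dozwimud" ends in -d. The stems ending in -d (febved → fefebved, hibsod → hihibsod) repeat the first consonant+vowel as a prefix.
The other patterns: stems ending in -g add -ani; stems ending in -h add ti- … -ob around the stem; stems ending in -k or -v double the final consonant and add -al.
So dozwimud → dodozwimud.

dodozwimud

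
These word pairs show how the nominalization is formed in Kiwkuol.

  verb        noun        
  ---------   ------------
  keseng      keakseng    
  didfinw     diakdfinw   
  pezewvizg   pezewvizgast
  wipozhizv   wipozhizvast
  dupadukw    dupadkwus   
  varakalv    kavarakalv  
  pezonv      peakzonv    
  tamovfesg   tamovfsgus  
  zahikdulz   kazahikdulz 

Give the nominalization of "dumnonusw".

"dumnonusw" has second-to-last letter 's'. The one such stem in the data (tamovfesg → tamovfsgus) deletes the last vowel and adds -us (as does dupadukw), so the same rule applies.
The other patterns: stems whose second-to-last letter is 'l' add the prefix ka-; stems whose second-to-last letter is 'z' add -ast; stems whose second-to-last letter is 'n' insert -ak- after the first vowel.
So dumnonusw → dumnonswus.

dumnonswus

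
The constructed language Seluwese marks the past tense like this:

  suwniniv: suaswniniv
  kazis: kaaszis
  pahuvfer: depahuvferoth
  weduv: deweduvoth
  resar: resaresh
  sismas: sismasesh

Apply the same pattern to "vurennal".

vurennalesh

"vurennal" has last vowel 'a'. The stems whose last vowel is 'a' (resar → resaresh, sismas → sismasesh) add -esh.
So vurennal → vurennalesh.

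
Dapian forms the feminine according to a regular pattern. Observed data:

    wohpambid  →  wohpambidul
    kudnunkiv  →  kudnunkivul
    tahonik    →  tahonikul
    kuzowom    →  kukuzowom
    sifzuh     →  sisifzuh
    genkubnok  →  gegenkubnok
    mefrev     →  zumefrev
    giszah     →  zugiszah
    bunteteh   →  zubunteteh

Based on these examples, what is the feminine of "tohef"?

zutohef

tahonik and genkubnok both end in -k yet inflect differently (tahonikul, gegenkubnok), so the final letter is not what conditions the rule; the last vowel is.
"tohef" has last vowel 'e'. The stems whose last vowel is 'e' (mefrev → zumefrev, bunteteh → zubunteteh) add the prefix zu-.
The other patterns: stems whose last vowel is 'i' add -ul; stems whose last vowel is 'o' or 'u' repeat the first consonant+vowel as a prefix.
So tohef → zutohef.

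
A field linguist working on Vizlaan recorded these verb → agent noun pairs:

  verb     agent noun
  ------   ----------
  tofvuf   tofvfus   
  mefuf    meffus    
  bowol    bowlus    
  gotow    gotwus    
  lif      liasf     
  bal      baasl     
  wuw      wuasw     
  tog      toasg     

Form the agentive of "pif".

piasf

tofvuf and lif both end in -f yet inflect differently (tofvfus, liasf), so the final letter is not what conditions the rule; the number of vowels is.
"pif" has 1 vowel. The stems with 1 vowel (lif → liasf, bal → baasl, wuw → wuasw) insert -as- after the first vowel.
So pif → piasf.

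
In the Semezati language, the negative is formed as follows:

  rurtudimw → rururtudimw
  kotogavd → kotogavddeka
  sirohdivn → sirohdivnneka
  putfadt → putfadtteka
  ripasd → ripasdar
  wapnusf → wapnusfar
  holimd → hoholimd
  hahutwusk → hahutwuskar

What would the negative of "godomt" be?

gogodomt

"godomt" has second-to-last letter 'm'. The stems whose second-to-last letter is 'm' (rurtudimw → rururtudimw, holimd → hoholimd) repeat the first consonant+vowel as a prefix.
The other patterns: stems whose second-to-last letter is 's' add -ar; stems whose second-to-last letter is 'd' or 'v' double the final consonant and add -eka.
So godomt → gogodomt.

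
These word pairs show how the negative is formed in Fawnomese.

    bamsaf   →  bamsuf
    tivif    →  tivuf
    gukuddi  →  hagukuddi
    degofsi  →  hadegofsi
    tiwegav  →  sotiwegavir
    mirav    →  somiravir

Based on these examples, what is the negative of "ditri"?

haditri

"ditri" ends in -i. The stems ending in -i (gukuddi → hagukuddi, degofsi → hadegofsi) add the prefix ha-.
The other patterns: stems ending in -f change the last vowel to 'u'; stems ending in -v add so- … -ir around the stem.
So ditri → haditri.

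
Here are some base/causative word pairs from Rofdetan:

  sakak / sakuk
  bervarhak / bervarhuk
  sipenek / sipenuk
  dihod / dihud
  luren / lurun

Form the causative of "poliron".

polirun

Every pair shown (sakak → sakuk, bervarhak → bervarhuk, sipenek → sipenuk, …) follows the same rule: change the last vowel to 'u'.
So poliron → polirun.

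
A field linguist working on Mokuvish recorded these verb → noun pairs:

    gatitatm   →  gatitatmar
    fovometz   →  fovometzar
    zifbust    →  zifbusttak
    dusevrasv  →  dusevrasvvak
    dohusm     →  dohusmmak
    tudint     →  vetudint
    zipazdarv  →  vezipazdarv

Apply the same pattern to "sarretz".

"sarretz" has second-to-last letter 't'. The stems whose second-to-last letter is 't' (gatitatm → gatitatmar, fovometz → fovometzar) add -ar.
The other patterns: stems whose second-to-last letter is 's' double the final consonant and add -ak; stems whose second-to-last letter is 'n' or 'r' add the prefix ve-.
So sarretz → sarretzar.

sarretzar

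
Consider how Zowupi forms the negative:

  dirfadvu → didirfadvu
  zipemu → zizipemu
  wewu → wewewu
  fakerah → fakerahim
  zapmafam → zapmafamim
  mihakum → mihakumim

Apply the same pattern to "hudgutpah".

hudgutpahim

dirfadvu and mihakum both have last vowel 'u' yet inflect differently (didirfadvu, mihakumim), so the last vowel is not what conditions the rule; the final letter is.
"hudgutpah" ends in -h. The one such stem in the data (fakerah → fakerahim) adds -im, so the same rule applies.
So hudgutpah → hudgutpahim.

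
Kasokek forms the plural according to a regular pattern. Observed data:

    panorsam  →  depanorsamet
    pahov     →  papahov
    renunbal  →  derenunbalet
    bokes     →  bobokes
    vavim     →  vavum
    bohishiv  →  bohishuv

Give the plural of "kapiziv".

kapizuv

vavim and panorsam both end in -m yet inflect differently (vavum, depanorsamet), so the final letter is not what conditions the rule; the last vowel is.
"kapiziv" has last vowel 'i'. The stems whose last vowel is 'i' (vavim → vavum, bohishiv → bohishuv) change the last vowel to 'u'.
The other patterns: stems whose last vowel is 'a' add de- … -et around the stem; stems whose last vowel is 'e' or 'o' repeat the first consonant+vowel as a prefix.
So kapiziv → kapizuv.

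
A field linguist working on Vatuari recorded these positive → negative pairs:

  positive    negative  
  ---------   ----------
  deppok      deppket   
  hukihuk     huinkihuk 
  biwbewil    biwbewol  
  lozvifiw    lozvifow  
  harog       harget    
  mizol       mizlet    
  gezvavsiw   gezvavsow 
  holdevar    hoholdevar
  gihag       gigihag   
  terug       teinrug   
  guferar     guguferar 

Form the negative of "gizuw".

giinzuw

hukihuk and deppok both end in -k yet inflect differently (huinkihuk, deppket), so the final letter is not what conditions the rule; the last vowel is.
"gizuw" has last vowel 'u'. The stems whose last vowel is 'u' (terug → teinrug, hukihuk → huinkihuk) insert -in- after the first vowel.
So gizuw → giinzuw.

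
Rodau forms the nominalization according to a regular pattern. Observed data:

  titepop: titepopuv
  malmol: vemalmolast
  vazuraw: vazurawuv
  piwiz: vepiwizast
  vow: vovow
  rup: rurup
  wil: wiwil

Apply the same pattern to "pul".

wil and malmol both end in -l yet inflect differently (wiwil, vemalmolast), so the final letter is not what conditions the rule; the number of vowels is.
"pul" has 1 vowel. The stems with 1 vowel (vow → vovow, rup → rurup, wil → wiwil) repeat the first consonant+vowel as a prefix.
The other patterns: stems with 2 vowels add ve- … -ast around the stem; stems with 3 vowels add -uv.
So pul → pupul.

pupul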